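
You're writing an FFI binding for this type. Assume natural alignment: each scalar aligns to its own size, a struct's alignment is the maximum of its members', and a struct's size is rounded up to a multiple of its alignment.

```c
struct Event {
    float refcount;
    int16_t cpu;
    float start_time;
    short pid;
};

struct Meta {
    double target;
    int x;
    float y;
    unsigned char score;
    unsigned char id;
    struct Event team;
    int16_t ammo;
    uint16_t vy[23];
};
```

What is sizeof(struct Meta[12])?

1056

Event: 0..4  refcount  (4B, 4-aligned); 4..6  cpu  (2B, 2-aligned); 6..8  -- padding (2B); 8..12  start_time  (4B, 4-aligned); 12..14  pid  (2B, 2-aligned); 14..16  -- tail padding (2B); sizeof = 16, alignof = 4
0..8  target  (8B, 8-aligned)
8..12  x  (4B, 4-aligned)
12..16  y  (4B, 4-aligned)
16..17  score  (1B, 1-aligned)
17..18  id  (1B, 1-aligned)
18..20  -- padding (2B)
20..36  team  (16B, 4-aligned)
36..38  ammo  (2B, 2-aligned)
38..84  vy  (46B, 2-aligned)
84..88  -- tail padding (4B)
sizeof = 88, alignof = 8
array of 12: 12 × 88 = 1056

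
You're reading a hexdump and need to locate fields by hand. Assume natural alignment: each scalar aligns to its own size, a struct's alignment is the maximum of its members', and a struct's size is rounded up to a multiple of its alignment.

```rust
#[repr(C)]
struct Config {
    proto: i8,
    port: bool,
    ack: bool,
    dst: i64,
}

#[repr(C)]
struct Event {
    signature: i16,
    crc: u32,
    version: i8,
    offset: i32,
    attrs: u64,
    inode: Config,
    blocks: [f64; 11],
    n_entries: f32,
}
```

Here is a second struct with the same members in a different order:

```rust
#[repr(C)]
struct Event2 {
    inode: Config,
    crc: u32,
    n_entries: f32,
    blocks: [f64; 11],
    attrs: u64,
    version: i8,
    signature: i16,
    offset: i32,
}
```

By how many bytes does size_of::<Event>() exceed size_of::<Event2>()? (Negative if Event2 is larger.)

Config: 0..1  proto  (1B, 1-aligned); 1..2  port  (1B, 1-aligned); 2..3  ack  (1B, 1-aligned); 3..8  -- padding (5B); 8..16  dst  (8B, 8-aligned); sizeof = 16, alignof = 8
0..2  signature  (2B, 2-aligned)
2..4  -- padding (2B)
4..8  crc  (4B, 4-aligned)
8..9  version  (1B, 1-aligned)
9..12  -- padding (3B)
12..16  offset  (4B, 4-aligned)
16..24  attrs  (8B, 8-aligned)
24..40  inode  (16B, 8-aligned)
40..128  blocks  (88B, 8-aligned)
128..132  n_entries  (4B, 4-aligned)
132..136  -- tail padding (4B)
sizeof = 136, alignof = 8
— Event2 —
0..16  inode  (16B, 8-aligned)
16..20  crc  (4B, 4-aligned)
20..24  n_entries  (4B, 4-aligned)
24..112  blocks  (88B, 8-aligned)
112..120  attrs  (8B, 8-aligned)
120..121  version  (1B, 1-aligned)
121..122  -- padding (1B)
122..124  signature  (2B, 2-aligned)
124..128  offset  (4B, 4-aligned)
sizeof = 128, alignof = 8
136 − 128 = 8

8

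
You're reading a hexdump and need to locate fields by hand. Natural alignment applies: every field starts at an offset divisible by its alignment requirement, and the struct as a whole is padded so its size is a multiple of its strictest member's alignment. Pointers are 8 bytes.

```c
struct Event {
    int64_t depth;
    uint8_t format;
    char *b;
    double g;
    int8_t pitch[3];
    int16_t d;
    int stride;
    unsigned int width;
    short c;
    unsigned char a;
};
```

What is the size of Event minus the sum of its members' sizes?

15

@0: depth [8B, align 8] → 8
@8: format [1B, align 1] → 9
+7 pad (align 8)
@16: b [8B, align 8] → 24
@24: g [8B, align 8] → 32
@32: pitch [3B, align 1] → 35
+1 pad (align 2)
@36: d [2B, align 2] → 38
+2 pad (align 4)
@40: stride [4B, align 4] → 44
@44: width [4B, align 4] → 48
@48: c [2B, align 2] → 50
@50: a [1B, align 1] → 51
+5 tail pad (align 8)
size 56, align 8
data bytes 41, size 56 → padding 15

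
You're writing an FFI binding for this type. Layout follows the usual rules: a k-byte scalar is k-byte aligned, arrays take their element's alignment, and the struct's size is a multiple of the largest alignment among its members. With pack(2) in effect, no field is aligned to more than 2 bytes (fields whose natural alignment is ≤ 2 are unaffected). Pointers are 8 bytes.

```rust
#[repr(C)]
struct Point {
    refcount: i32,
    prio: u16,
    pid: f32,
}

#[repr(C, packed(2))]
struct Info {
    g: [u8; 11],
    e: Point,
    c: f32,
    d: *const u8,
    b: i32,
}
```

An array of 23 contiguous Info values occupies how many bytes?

Point: @0: refcount [4B, align 4] → 4; @4: prio [2B, align 2] → 6; +2 pad (align 4); @8: pid [4B, align 4] → 12; size 12, align 4
@0: g [11B, align 1] → 11
+1 pad (align 2)
@12: e [12B, align 2] → 24
@24: c [4B, align 2] → 28
@28: d [8B, align 2] → 36
@36: b [4B, align 2] → 40
size 40, align 2
array of 23: 23 × 40 = 920

920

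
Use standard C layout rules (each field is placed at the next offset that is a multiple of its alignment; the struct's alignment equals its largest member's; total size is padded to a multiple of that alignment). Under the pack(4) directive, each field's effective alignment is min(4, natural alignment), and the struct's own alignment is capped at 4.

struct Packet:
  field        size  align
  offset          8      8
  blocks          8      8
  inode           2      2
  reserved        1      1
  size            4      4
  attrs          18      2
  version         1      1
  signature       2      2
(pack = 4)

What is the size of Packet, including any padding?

offset at 0 (size 8, align 4) → ends 8
blocks at 8 (size 8, align 4) → ends 16
inode at 16 (size 2, align 2) → ends 18
reserved at 18 (size 1, align 1) → ends 19
pad 1 to align 4 for size
size at 20 (size 4, align 4) → ends 24
attrs at 24 (size 18, align 2) → ends 42
version at 42 (size 1, align 1) → ends 43
pad 1 to align 2 for signature
signature at 44 (size 2, align 2) → ends 46
tail pad 2 to reach multiple of 4
total 48 bytes, alignment 4

48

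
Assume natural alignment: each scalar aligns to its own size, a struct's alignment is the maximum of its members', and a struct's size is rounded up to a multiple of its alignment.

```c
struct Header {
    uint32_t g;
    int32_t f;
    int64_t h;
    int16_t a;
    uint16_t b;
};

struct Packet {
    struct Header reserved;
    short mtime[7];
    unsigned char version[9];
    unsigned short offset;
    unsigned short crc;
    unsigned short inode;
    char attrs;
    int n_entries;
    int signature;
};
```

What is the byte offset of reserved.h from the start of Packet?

Header: g at 0 (size 4, align 4) → ends 4; f at 4 (size 4, align 4) → ends 8; h at 8 (size 8, align 8) → ends 16; a at 16 (size 2, align 2) → ends 18; b at 18 (size 2, align 2) → ends 20; tail pad 4 to reach multiple of 8; total 24 bytes, alignment 8
reserved at 0 (size 24, align 8) → ends 24
within Header: h at 8
0 + 8 = 8

8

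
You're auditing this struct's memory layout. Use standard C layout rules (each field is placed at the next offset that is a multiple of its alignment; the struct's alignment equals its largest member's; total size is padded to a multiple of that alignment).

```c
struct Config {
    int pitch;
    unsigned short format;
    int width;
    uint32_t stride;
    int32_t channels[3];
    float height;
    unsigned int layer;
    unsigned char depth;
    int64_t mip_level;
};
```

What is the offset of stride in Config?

@0: pitch [4B, align 4] → 4
@4: format [2B, align 2] → 6
+2 pad (align 4)
@8: width [4B, align 4] → 12
@12: stride [4B, align 4] → 16

12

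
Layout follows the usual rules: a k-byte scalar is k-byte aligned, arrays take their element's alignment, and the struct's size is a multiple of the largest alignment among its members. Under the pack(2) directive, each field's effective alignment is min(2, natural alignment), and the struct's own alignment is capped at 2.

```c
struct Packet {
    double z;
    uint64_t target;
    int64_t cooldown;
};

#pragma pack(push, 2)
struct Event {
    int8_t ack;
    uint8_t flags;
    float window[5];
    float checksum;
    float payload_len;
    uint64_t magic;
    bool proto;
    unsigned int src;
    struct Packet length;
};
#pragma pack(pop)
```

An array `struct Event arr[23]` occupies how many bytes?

Packet: @0: z [8B, align 8] → 8; @8: target [8B, align 8] → 16; @16: cooldown [8B, align 8] → 24; size 24, align 8
@0: ack [1B, align 1] → 1
@1: flags [1B, align 1] → 2
@2: window [20B, align 2] → 22
@22: checksum [4B, align 2] → 26
@26: payload_len [4B, align 2] → 30
@30: magic [8B, align 2] → 38
@38: proto [1B, align 1] → 39
+1 pad (align 2)
@40: src [4B, align 2] → 44
@44: length [24B, align 2] → 68
size 68, align 2
array of 23: 23 × 68 = 1564

1564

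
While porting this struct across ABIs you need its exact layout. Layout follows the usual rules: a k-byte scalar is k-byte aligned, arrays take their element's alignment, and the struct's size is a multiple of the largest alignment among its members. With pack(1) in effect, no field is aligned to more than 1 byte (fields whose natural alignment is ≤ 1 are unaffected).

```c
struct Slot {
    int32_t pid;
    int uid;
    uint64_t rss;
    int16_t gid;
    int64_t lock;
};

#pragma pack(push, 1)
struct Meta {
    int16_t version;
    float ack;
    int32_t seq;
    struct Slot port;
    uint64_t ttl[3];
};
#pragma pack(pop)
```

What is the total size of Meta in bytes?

66 bytes

Slot: 0..4  pid  (4B, 4-aligned); 4..8  uid  (4B, 4-aligned); 8..16  rss  (8B, 8-aligned); 16..18  gid  (2B, 2-aligned); 18..24  -- padding (6B); 24..32  lock  (8B, 8-aligned); sizeof = 32, alignof = 8
0..2  version  (2B, 1-aligned)
2..6  ack  (4B, 1-aligned)
6..10  seq  (4B, 1-aligned)
10..42  port  (32B, 1-aligned)
42..66  ttl  (24B, 1-aligned)
sizeof = 66, alignof = 1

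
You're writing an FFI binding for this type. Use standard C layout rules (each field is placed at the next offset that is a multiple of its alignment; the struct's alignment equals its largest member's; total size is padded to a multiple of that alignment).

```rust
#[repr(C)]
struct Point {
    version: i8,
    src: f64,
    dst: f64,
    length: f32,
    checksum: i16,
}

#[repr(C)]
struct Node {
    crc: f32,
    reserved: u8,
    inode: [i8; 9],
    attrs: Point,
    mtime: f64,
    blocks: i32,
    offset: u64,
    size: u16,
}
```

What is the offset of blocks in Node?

56

Point: version at 0 (size 1, align 1) → ends 1; pad 7 to align 8 for src; src at 8 (size 8, align 8) → ends 16; dst at 16 (size 8, align 8) → ends 24; length at 24 (size 4, align 4) → ends 28; checksum at 28 (size 2, align 2) → ends 30; tail pad 2 to reach multiple of 8; total 32 bytes, alignment 8
crc at 0 (size 4, align 4) → ends 4
reserved at 4 (size 1, align 1) → ends 5
inode at 5 (size 9, align 1) → ends 14
pad 2 to align 8 for attrs
attrs at 16 (size 32, align 8) → ends 48
mtime at 48 (size 8, align 8) → ends 56
blocks at 56 (size 4, align 4) → ends 60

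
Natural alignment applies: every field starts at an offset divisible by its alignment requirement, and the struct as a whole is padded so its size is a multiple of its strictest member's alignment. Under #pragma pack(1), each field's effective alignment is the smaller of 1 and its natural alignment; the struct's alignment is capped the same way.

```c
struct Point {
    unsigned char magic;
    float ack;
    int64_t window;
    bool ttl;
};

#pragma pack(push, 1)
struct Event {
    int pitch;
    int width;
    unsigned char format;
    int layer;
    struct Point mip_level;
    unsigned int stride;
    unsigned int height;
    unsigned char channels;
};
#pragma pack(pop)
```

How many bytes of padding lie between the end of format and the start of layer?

Point: magic at 0 (size 1, align 1) → ends 1; pad 3 to align 4 for ack; ack at 4 (size 4, align 4) → ends 8; window at 8 (size 8, align 8) → ends 16; ttl at 16 (size 1, align 1) → ends 17; tail pad 7 to reach multiple of 8; total 24 bytes, alignment 8
pitch at 0 (size 4, align 1) → ends 4
width at 4 (size 4, align 1) → ends 8
format at 8 (size 1, align 1) → ends 9
layer at 9 (size 4, align 1) → ends 13

0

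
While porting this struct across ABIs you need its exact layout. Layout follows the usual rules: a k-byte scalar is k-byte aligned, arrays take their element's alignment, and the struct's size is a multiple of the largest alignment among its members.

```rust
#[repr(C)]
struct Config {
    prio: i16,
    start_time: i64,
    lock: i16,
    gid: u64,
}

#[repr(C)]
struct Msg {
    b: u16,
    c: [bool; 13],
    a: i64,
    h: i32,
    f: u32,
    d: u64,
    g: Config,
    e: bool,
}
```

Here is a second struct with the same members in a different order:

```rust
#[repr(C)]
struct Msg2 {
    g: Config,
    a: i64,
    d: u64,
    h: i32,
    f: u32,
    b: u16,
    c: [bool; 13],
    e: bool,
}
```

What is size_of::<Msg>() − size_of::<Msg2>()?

Config: 0..2  prio  (2B, 2-aligned); 2..8  -- padding (6B); 8..16  start_time  (8B, 8-aligned); 16..18  lock  (2B, 2-aligned); 18..24  -- padding (6B); 24..32  gid  (8B, 8-aligned); sizeof = 32, alignof = 8
0..2  b  (2B, 2-aligned)
2..15  c  (13B, 1-aligned)
15..16  -- padding (1B)
16..24  a  (8B, 8-aligned)
24..28  h  (4B, 4-aligned)
28..32  f  (4B, 4-aligned)
32..40  d  (8B, 8-aligned)
40..72  g  (32B, 8-aligned)
72..73  e  (1B, 1-aligned)
73..80  -- tail padding (7B)
sizeof = 80, alignof = 8
— Msg2 —
0..32  g  (32B, 8-aligned)
32..40  a  (8B, 8-aligned)
40..48  d  (8B, 8-aligned)
48..52  h  (4B, 4-aligned)
52..56  f  (4B, 4-aligned)
56..58  b  (2B, 2-aligned)
58..71  c  (13B, 1-aligned)
71..72  e  (1B, 1-aligned)
sizeof = 72, alignof = 8
80 − 72 = 8

8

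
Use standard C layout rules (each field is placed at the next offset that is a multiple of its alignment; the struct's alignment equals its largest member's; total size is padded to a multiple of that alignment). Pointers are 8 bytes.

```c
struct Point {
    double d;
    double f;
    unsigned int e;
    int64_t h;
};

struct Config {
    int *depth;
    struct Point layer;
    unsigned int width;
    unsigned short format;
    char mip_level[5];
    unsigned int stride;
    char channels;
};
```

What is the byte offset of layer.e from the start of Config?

Point: @0: d [8B, align 8] → 8; @8: f [8B, align 8] → 16; @16: e [4B, align 4] → 20; +4 pad (align 8); @24: h [8B, align 8] → 32; size 32, align 8
@0: depth [8B, align 8] → 8
@8: layer [32B, align 8] → 40
within Point: e at 16
8 + 16 = 24

24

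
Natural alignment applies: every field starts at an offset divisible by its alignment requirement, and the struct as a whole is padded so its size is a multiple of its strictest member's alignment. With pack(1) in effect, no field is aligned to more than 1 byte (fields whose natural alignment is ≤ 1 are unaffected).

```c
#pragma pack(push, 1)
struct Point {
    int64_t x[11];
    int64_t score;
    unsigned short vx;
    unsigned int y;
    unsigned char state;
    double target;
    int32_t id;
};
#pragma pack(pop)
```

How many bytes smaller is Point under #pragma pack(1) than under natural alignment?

natural layout:
  @0: x [88B, align 8] → 88
  @88: score [8B, align 8] → 96
  @96: vx [2B, align 2] → 98
  +2 pad (align 4)
  @100: y [4B, align 4] → 104
  @104: state [1B, align 1] → 105
  +7 pad (align 8)
  @112: target [8B, align 8] → 120
  @120: id [4B, align 4] → 124
  +4 tail pad (align 8)
  size 128, align 8
packed(1) layout:
  @0: x [88B, align 1] → 88
  @88: score [8B, align 1] → 96
  @96: vx [2B, align 1] → 98
  @98: y [4B, align 1] → 102
  @102: state [1B, align 1] → 103
  @103: target [8B, align 1] → 111
  @111: id [4B, align 1] → 115
  size 115, align 1
128 − 115 = 13

13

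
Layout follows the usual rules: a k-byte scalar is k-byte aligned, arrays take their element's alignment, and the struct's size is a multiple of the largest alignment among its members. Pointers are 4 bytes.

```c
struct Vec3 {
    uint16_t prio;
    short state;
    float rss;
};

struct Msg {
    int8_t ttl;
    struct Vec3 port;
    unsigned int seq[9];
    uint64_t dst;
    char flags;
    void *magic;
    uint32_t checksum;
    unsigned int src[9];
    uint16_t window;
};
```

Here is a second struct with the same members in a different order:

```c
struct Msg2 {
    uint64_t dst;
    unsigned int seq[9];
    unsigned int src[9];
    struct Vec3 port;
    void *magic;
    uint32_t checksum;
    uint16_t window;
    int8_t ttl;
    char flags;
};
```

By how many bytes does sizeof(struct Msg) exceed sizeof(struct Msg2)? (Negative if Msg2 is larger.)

Vec3: prio at 0 (size 2, align 2) → ends 2; state at 2 (size 2, align 2) → ends 4; rss at 4 (size 4, align 4) → ends 8; total 8 bytes, alignment 4
ttl at 0 (size 1, align 1) → ends 1
pad 3 to align 4 for port
port at 4 (size 8, align 4) → ends 12
seq at 12 (size 36, align 4) → ends 48
dst at 48 (size 8, align 8) → ends 56
flags at 56 (size 1, align 1) → ends 57
pad 3 to align 4 for magic
magic at 60 (size 4, align 4) → ends 64
checksum at 64 (size 4, align 4) → ends 68
src at 68 (size 36, align 4) → ends 104
window at 104 (size 2, align 2) → ends 106
tail pad 6 to reach multiple of 8
total 112 bytes, alignment 8
— Msg2 —
dst at 0 (size 8, align 8) → ends 8
seq at 8 (size 36, align 4) → ends 44
src at 44 (size 36, align 4) → ends 80
port at 80 (size 8, align 4) → ends 88
magic at 88 (size 4, align 4) → ends 92
checksum at 92 (size 4, align 4) → ends 96
window at 96 (size 2, align 2) → ends 98
ttl at 98 (size 1, align 1) → ends 99
flags at 99 (size 1, align 1) → ends 100
tail pad 4 to reach multiple of 8
total 104 bytes, alignment 8
112 − 104 = 8

8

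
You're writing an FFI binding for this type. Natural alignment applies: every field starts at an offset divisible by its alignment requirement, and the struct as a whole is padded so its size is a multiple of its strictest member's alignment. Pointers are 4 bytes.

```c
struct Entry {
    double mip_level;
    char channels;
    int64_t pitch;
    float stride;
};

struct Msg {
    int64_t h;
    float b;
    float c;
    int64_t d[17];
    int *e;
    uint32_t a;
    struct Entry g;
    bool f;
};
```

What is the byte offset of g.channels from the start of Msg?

Entry: mip_level at 0 (size 8, align 8) → ends 8; channels at 8 (size 1, align 1) → ends 9; pad 7 to align 8 for pitch; pitch at 16 (size 8, align 8) → ends 24; stride at 24 (size 4, align 4) → ends 28; tail pad 4 to reach multiple of 8; total 32 bytes, alignment 8
h at 0 (size 8, align 8) → ends 8
b at 8 (size 4, align 4) → ends 12
c at 12 (size 4, align 4) → ends 16
d at 16 (size 136, align 8) → ends 152
e at 152 (size 4, align 4) → ends 156
a at 156 (size 4, align 4) → ends 160
g at 160 (size 32, align 8) → ends 192
within Entry: channels at 8
160 + 8 = 168

168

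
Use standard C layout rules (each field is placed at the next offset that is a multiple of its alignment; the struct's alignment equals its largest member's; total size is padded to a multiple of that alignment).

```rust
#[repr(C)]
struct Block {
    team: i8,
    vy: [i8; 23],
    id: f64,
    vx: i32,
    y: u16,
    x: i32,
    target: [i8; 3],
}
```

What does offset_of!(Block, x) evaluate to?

team at 0 (size 1, align 1) → ends 1
vy at 1 (size 23, align 1) → ends 24
id at 24 (size 8, align 8) → ends 32
vx at 32 (size 4, align 4) → ends 36
y at 36 (size 2, align 2) → ends 38
pad 2 to align 4 for x
x at 40 (size 4, align 4) → ends 44

40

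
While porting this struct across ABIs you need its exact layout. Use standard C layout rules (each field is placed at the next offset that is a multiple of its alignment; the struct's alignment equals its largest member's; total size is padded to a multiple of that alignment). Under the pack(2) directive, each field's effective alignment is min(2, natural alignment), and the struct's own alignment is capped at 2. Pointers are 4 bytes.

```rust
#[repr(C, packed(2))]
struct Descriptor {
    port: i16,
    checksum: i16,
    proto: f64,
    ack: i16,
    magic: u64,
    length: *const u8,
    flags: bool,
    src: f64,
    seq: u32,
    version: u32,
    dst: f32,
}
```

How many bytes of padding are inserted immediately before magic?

@0: port [2B, align 2] → 2
@2: checksum [2B, align 2] → 4
@4: proto [8B, align 2] → 12
@12: ack [2B, align 2] → 14
@14: magic [8B, align 2] → 22

0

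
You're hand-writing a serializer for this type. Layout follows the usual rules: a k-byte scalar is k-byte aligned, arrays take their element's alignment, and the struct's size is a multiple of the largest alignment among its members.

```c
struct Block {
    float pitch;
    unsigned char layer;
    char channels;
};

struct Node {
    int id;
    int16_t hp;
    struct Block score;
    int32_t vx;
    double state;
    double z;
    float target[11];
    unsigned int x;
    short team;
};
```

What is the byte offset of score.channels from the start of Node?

Block: 0..4  pitch  (4B, 4-aligned); 4..5  layer  (1B, 1-aligned); 5..6  channels  (1B, 1-aligned); 6..8  -- tail padding (2B); sizeof = 8, alignof = 4
0..4  id  (4B, 4-aligned)
4..6  hp  (2B, 2-aligned)
6..8  -- padding (2B)
8..16  score  (8B, 4-aligned)
within Block: channels at 5
8 + 5 = 13

13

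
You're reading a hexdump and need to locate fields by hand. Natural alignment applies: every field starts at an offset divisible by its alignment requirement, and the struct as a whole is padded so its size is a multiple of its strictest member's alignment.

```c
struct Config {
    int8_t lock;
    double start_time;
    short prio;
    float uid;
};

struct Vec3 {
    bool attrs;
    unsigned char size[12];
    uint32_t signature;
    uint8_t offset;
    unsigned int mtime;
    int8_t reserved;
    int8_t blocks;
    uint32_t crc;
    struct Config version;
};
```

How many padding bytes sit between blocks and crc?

Config: lock at 0 (size 1, align 1) → ends 1; pad 7 to align 8 for start_time; start_time at 8 (size 8, align 8) → ends 16; prio at 16 (size 2, align 2) → ends 18; pad 2 to align 4 for uid; uid at 20 (size 4, align 4) → ends 24; total 24 bytes, alignment 8
attrs at 0 (size 1, align 1) → ends 1
size at 1 (size 12, align 1) → ends 13
pad 3 to align 4 for signature
signature at 16 (size 4, align 4) → ends 20
offset at 20 (size 1, align 1) → ends 21
pad 3 to align 4 for mtime
mtime at 24 (size 4, align 4) → ends 28
reserved at 28 (size 1, align 1) → ends 29
blocks at 29 (size 1, align 1) → ends 30
pad 2 to align 4 for crc
crc at 32 (size 4, align 4) → ends 36

2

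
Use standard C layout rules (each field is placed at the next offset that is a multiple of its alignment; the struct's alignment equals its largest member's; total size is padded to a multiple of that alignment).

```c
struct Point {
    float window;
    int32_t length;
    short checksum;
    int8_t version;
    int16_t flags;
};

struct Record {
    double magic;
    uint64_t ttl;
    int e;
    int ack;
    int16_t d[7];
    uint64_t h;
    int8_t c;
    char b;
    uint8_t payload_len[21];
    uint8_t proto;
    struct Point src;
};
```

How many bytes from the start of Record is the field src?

Point: window at 0 (size 4, align 4) → ends 4; length at 4 (size 4, align 4) → ends 8; checksum at 8 (size 2, align 2) → ends 10; version at 10 (size 1, align 1) → ends 11; pad 1 to align 2 for flags; flags at 12 (size 2, align 2) → ends 14; tail pad 2 to reach multiple of 4; total 16 bytes, alignment 4
magic at 0 (size 8, align 8) → ends 8
ttl at 8 (size 8, align 8) → ends 16
e at 16 (size 4, align 4) → ends 20
ack at 20 (size 4, align 4) → ends 24
d at 24 (size 14, align 2) → ends 38
pad 2 to align 8 for h
h at 40 (size 8, align 8) → ends 48
c at 48 (size 1, align 1) → ends 49
b at 49 (size 1, align 1) → ends 50
payload_len at 50 (size 21, align 1) → ends 71
proto at 71 (size 1, align 1) → ends 72
src at 72 (size 16, align 4) → ends 88

72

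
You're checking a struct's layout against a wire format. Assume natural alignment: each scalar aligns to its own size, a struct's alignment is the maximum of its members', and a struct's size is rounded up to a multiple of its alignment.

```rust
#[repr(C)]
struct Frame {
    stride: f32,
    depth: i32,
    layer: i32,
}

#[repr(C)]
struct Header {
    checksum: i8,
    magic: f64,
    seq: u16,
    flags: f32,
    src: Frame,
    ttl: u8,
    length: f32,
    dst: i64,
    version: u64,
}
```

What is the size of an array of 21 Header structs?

Frame: 0..4  stride  (4B, 4-aligned); 4..8  depth  (4B, 4-aligned); 8..12  layer  (4B, 4-aligned); sizeof = 12, alignof = 4
0..1  checksum  (1B, 1-aligned)
1..8  -- padding (7B)
8..16  magic  (8B, 8-aligned)
16..18  seq  (2B, 2-aligned)
18..20  -- padding (2B)
20..24  flags  (4B, 4-aligned)
24..36  src  (12B, 4-aligned)
36..37  ttl  (1B, 1-aligned)
37..40  -- padding (3B)
40..44  length  (4B, 4-aligned)
44..48  -- padding (4B)
48..56  dst  (8B, 8-aligned)
56..64  version  (8B, 8-aligned)
sizeof = 64, alignof = 8
array of 21: 21 × 64 = 1344

1344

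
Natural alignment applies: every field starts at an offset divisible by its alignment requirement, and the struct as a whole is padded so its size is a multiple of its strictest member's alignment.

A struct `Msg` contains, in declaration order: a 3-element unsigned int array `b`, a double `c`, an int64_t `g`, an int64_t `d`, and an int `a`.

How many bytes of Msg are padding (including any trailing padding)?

8

0..12  b  (12B, 4-aligned)
12..16  -- padding (4B)
16..24  c  (8B, 8-aligned)
24..32  g  (8B, 8-aligned)
32..40  d  (8B, 8-aligned)
40..44  a  (4B, 4-aligned)
44..48  -- tail padding (4B)
sizeof = 48, alignof = 8
data bytes 40, size 48 → padding 8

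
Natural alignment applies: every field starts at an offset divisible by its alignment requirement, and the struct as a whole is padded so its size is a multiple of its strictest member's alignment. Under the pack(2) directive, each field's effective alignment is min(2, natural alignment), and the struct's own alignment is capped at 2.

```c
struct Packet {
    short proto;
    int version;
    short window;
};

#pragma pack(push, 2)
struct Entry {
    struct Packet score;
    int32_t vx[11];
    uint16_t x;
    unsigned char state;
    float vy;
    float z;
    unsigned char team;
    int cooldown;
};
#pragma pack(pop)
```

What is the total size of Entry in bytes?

Packet: @0: proto [2B, align 2] → 2; +2 pad (align 4); @4: version [4B, align 4] → 8; @8: window [2B, align 2] → 10; +2 tail pad (align 4); size 12, align 4
@0: score [12B, align 2] → 12
@12: vx [44B, align 2] → 56
@56: x [2B, align 2] → 58
@58: state [1B, align 1] → 59
+1 pad (align 2)
@60: vy [4B, align 2] → 64
@64: z [4B, align 2] → 68
@68: team [1B, align 1] → 69
+1 pad (align 2)
@70: cooldown [4B, align 2] → 74
size 74, align 2

74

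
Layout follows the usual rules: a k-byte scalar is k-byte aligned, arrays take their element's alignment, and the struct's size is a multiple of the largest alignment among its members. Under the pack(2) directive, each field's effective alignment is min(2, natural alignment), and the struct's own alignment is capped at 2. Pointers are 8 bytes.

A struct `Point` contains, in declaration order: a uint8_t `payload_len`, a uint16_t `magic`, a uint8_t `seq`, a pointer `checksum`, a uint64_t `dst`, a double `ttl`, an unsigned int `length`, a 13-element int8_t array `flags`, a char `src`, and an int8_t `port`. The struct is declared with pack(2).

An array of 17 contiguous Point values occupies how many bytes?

850

payload_len at 0 (size 1, align 1) → ends 1
pad 1 to align 2 for magic
magic at 2 (size 2, align 2) → ends 4
seq at 4 (size 1, align 1) → ends 5
pad 1 to align 2 for checksum
checksum at 6 (size 8, align 2) → ends 14
dst at 14 (size 8, align 2) → ends 22
ttl at 22 (size 8, align 2) → ends 30
length at 30 (size 4, align 2) → ends 34
flags at 34 (size 13, align 1) → ends 47
src at 47 (size 1, align 1) → ends 48
port at 48 (size 1, align 1) → ends 49
tail pad 1 to reach multiple of 2
total 50 bytes, alignment 2
array of 17: 17 × 50 = 850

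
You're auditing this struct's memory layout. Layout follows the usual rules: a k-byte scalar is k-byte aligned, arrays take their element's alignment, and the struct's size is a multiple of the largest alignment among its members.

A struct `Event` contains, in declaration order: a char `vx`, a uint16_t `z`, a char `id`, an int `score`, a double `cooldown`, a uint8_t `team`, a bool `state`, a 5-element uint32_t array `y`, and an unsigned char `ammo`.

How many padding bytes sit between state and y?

vx at 0 (size 1, align 1) → ends 1
pad 1 to align 2 for z
z at 2 (size 2, align 2) → ends 4
id at 4 (size 1, align 1) → ends 5
pad 3 to align 4 for score
score at 8 (size 4, align 4) → ends 12
pad 4 to align 8 for cooldown
cooldown at 16 (size 8, align 8) → ends 24
team at 24 (size 1, align 1) → ends 25
state at 25 (size 1, align 1) → ends 26
pad 2 to align 4 for y
y at 28 (size 20, align 4) → ends 48

2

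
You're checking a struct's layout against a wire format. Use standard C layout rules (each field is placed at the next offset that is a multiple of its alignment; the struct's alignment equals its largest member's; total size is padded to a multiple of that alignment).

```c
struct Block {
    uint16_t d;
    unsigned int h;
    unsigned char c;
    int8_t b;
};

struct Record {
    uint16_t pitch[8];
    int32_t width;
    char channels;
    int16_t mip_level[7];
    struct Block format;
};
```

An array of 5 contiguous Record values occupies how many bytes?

Block: 0..2  d  (2B, 2-aligned); 2..4  -- padding (2B); 4..8  h  (4B, 4-aligned); 8..9  c  (1B, 1-aligned); 9..10  b  (1B, 1-aligned); 10..12  -- tail padding (2B); sizeof = 12, alignof = 4
0..16  pitch  (16B, 2-aligned)
16..20  width  (4B, 4-aligned)
20..21  channels  (1B, 1-aligned)
21..22  -- padding (1B)
22..36  mip_level  (14B, 2-aligned)
36..48  format  (12B, 4-aligned)
sizeof = 48, alignof = 4
array of 5: 5 × 48 = 240

240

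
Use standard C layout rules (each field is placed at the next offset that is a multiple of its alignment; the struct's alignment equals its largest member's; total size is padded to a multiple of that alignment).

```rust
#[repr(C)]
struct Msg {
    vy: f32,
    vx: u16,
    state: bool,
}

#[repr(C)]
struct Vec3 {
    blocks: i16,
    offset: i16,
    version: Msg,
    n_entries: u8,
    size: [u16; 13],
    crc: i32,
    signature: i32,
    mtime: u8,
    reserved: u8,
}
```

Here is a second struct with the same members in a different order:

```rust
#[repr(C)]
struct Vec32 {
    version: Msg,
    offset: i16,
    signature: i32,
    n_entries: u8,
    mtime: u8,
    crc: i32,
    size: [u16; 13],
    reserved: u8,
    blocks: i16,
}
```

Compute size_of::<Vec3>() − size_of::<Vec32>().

-4

Msg: 0..4  vy  (4B, 4-aligned); 4..6  vx  (2B, 2-aligned); 6..7  state  (1B, 1-aligned); 7..8  -- tail padding (1B); sizeof = 8, alignof = 4
0..2  blocks  (2B, 2-aligned)
2..4  offset  (2B, 2-aligned)
4..12  version  (8B, 4-aligned)
12..13  n_entries  (1B, 1-aligned)
13..14  -- padding (1B)
14..40  size  (26B, 2-aligned)
40..44  crc  (4B, 4-aligned)
44..48  signature  (4B, 4-aligned)
48..49  mtime  (1B, 1-aligned)
49..50  reserved  (1B, 1-aligned)
50..52  -- tail padding (2B)
sizeof = 52, alignof = 4
— Vec32 —
0..8  version  (8B, 4-aligned)
8..10  offset  (2B, 2-aligned)
10..12  -- padding (2B)
12..16  signature  (4B, 4-aligned)
16..17  n_entries  (1B, 1-aligned)
17..18  mtime  (1B, 1-aligned)
18..20  -- padding (2B)
20..24  crc  (4B, 4-aligned)
24..50  size  (26B, 2-aligned)
50..51  reserved  (1B, 1-aligned)
51..52  -- padding (1B)
52..54  blocks  (2B, 2-aligned)
54..56  -- tail padding (2B)
sizeof = 56, alignof = 4
52 − 56 = -4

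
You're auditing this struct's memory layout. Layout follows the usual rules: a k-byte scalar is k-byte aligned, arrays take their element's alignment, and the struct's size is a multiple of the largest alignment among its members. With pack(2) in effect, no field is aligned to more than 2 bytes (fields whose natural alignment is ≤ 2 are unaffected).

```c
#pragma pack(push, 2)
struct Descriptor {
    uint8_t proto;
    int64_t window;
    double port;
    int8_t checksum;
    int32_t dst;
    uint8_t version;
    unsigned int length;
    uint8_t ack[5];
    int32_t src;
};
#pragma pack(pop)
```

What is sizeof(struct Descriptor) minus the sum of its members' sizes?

4

@0: proto [1B, align 1] → 1
+1 pad (align 2)
@2: window [8B, align 2] → 10
@10: port [8B, align 2] → 18
@18: checksum [1B, align 1] → 19
+1 pad (align 2)
@20: dst [4B, align 2] → 24
@24: version [1B, align 1] → 25
+1 pad (align 2)
@26: length [4B, align 2] → 30
@30: ack [5B, align 1] → 35
+1 pad (align 2)
@36: src [4B, align 2] → 40
size 40, align 2
data bytes 36, size 40 → padding 4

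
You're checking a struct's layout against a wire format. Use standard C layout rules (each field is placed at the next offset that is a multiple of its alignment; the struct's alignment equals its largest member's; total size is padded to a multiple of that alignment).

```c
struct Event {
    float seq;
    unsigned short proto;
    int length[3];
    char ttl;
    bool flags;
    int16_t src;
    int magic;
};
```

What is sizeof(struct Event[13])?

seq at 0 (size 4, align 4) → ends 4
proto at 4 (size 2, align 2) → ends 6
pad 2 to align 4 for length
length at 8 (size 12, align 4) → ends 20
ttl at 20 (size 1, align 1) → ends 21
flags at 21 (size 1, align 1) → ends 22
src at 22 (size 2, align 2) → ends 24
magic at 24 (size 4, align 4) → ends 28
total 28 bytes, alignment 4
array of 13: 13 × 28 = 364

364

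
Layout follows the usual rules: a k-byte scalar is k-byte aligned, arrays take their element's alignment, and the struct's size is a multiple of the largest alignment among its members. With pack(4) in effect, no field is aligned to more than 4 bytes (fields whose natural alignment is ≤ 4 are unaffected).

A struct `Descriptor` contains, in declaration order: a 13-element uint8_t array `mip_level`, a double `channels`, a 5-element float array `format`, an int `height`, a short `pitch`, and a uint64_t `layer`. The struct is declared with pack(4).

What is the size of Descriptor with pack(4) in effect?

mip_level at 0 (size 13, align 1) → ends 13
pad 3 to align 4 for channels
channels at 16 (size 8, align 4) → ends 24
format at 24 (size 20, align 4) → ends 44
height at 44 (size 4, align 4) → ends 48
pitch at 48 (size 2, align 2) → ends 50
pad 2 to align 4 for layer
layer at 52 (size 8, align 4) → ends 60
total 60 bytes, alignment 4

60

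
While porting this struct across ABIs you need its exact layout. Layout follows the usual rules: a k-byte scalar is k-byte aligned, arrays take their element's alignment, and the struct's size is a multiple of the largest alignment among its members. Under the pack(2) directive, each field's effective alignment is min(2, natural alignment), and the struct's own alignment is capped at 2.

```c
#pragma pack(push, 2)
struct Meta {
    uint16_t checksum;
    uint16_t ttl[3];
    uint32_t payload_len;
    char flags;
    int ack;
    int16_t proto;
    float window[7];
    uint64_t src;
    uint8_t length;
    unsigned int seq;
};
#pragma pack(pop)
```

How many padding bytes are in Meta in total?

0..2  checksum  (2B, 2-aligned)
2..8  ttl  (6B, 2-aligned)
8..12  payload_len  (4B, 2-aligned)
12..13  flags  (1B, 1-aligned)
13..14  -- padding (1B)
14..18  ack  (4B, 2-aligned)
18..20  proto  (2B, 2-aligned)
20..48  window  (28B, 2-aligned)
48..56  src  (8B, 2-aligned)
56..57  length  (1B, 1-aligned)
57..58  -- padding (1B)
58..62  seq  (4B, 2-aligned)
sizeof = 62, alignof = 2
data bytes 60, size 62 → padding 2

2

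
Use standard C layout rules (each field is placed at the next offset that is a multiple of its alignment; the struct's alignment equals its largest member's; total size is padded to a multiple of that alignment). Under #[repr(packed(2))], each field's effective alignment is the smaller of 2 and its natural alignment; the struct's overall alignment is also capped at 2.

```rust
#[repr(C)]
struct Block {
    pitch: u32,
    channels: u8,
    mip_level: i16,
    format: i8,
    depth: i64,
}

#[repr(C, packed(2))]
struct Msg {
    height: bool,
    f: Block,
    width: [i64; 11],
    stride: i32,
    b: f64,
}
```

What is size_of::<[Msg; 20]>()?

Block: pitch at 0 (size 4, align 4) → ends 4; channels at 4 (size 1, align 1) → ends 5; pad 1 to align 2 for mip_level; mip_level at 6 (size 2, align 2) → ends 8; format at 8 (size 1, align 1) → ends 9; pad 7 to align 8 for depth; depth at 16 (size 8, align 8) → ends 24; total 24 bytes, alignment 8
height at 0 (size 1, align 1) → ends 1
pad 1 to align 2 for f
f at 2 (size 24, align 2) → ends 26
width at 26 (size 88, align 2) → ends 114
stride at 114 (size 4, align 2) → ends 118
b at 118 (size 8, align 2) → ends 126
total 126 bytes, alignment 2
array of 20: 20 × 126 = 2520

2520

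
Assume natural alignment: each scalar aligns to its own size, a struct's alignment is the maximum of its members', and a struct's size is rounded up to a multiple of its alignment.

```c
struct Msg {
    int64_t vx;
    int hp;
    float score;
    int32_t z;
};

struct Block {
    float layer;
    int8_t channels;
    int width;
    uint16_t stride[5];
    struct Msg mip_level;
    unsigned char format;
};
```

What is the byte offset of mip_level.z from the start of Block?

40

Msg: 0..8  vx  (8B, 8-aligned); 8..12  hp  (4B, 4-aligned); 12..16  score  (4B, 4-aligned); 16..20  z  (4B, 4-aligned); 20..24  -- tail padding (4B); sizeof = 24, alignof = 8
0..4  layer  (4B, 4-aligned)
4..5  channels  (1B, 1-aligned)
5..8  -- padding (3B)
8..12  width  (4B, 4-aligned)
12..22  stride  (10B, 2-aligned)
22..24  -- padding (2B)
24..48  mip_level  (24B, 8-aligned)
within Msg: z at 16
24 + 16 = 40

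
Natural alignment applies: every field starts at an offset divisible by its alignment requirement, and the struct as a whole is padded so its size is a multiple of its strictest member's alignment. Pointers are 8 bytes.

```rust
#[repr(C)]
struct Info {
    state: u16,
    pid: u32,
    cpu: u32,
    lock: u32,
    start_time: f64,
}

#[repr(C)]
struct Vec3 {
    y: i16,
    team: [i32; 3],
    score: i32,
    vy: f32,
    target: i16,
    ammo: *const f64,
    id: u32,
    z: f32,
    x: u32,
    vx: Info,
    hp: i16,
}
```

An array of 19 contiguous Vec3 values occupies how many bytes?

Info: 0..2  state  (2B, 2-aligned); 2..4  -- padding (2B); 4..8  pid  (4B, 4-aligned); 8..12  cpu  (4B, 4-aligned); 12..16  lock  (4B, 4-aligned); 16..24  start_time  (8B, 8-aligned); sizeof = 24, alignof = 8
0..2  y  (2B, 2-aligned)
2..4  -- padding (2B)
4..16  team  (12B, 4-aligned)
16..20  score  (4B, 4-aligned)
20..24  vy  (4B, 4-aligned)
24..26  target  (2B, 2-aligned)
26..32  -- padding (6B)
32..40  ammo  (8B, 8-aligned)
40..44  id  (4B, 4-aligned)
44..48  z  (4B, 4-aligned)
48..52  x  (4B, 4-aligned)
52..56  -- padding (4B)
56..80  vx  (24B, 8-aligned)
80..82  hp  (2B, 2-aligned)
82..88  -- tail padding (6B)
sizeof = 88, alignof = 8
array of 19: 19 × 88 = 1672

1672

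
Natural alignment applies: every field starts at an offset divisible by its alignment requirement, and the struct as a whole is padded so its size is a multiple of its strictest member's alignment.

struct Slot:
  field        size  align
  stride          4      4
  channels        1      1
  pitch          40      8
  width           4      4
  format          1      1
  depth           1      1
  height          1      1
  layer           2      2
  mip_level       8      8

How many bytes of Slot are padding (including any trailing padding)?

stride at 0 (size 4, align 4) → ends 4
channels at 4 (size 1, align 1) → ends 5
pad 3 to align 8 for pitch
pitch at 8 (size 40, align 8) → ends 48
width at 48 (size 4, align 4) → ends 52
format at 52 (size 1, align 1) → ends 53
depth at 53 (size 1, align 1) → ends 54
height at 54 (size 1, align 1) → ends 55
pad 1 to align 2 for layer
layer at 56 (size 2, align 2) → ends 58
pad 6 to align 8 for mip_level
mip_level at 64 (size 8, align 8) → ends 72
total 72 bytes, alignment 8
data bytes 62, size 72 → padding 10

10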